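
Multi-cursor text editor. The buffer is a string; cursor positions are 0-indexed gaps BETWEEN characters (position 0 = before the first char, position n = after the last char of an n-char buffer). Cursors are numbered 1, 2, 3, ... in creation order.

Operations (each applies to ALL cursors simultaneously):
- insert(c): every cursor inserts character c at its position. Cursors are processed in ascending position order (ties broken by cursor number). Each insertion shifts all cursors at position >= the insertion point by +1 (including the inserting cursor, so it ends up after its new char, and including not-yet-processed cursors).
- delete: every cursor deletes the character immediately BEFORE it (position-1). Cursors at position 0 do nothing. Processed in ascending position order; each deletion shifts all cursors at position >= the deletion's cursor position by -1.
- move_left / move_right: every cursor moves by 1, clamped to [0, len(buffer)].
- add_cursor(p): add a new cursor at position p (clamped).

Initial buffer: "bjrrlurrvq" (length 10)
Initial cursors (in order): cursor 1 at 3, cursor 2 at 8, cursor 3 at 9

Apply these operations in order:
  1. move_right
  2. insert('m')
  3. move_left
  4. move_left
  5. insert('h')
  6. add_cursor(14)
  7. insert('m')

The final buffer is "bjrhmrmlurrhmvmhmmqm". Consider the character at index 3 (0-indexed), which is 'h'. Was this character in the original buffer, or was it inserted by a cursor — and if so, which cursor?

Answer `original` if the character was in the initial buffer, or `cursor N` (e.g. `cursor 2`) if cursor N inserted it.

Answer: cursor 1

Derivation:
After op 1 (move_right): buffer="bjrrlurrvq" (len 10), cursors c1@4 c2@9 c3@10, authorship ..........
After op 2 (insert('m')): buffer="bjrrmlurrvmqm" (len 13), cursors c1@5 c2@11 c3@13, authorship ....1.....2.3
After op 3 (move_left): buffer="bjrrmlurrvmqm" (len 13), cursors c1@4 c2@10 c3@12, authorship ....1.....2.3
After op 4 (move_left): buffer="bjrrmlurrvmqm" (len 13), cursors c1@3 c2@9 c3@11, authorship ....1.....2.3
After op 5 (insert('h')): buffer="bjrhrmlurrhvmhqm" (len 16), cursors c1@4 c2@11 c3@14, authorship ...1.1....2.23.3
After op 6 (add_cursor(14)): buffer="bjrhrmlurrhvmhqm" (len 16), cursors c1@4 c2@11 c3@14 c4@14, authorship ...1.1....2.23.3
After op 7 (insert('m')): buffer="bjrhmrmlurrhmvmhmmqm" (len 20), cursors c1@5 c2@13 c3@18 c4@18, authorship ...11.1....22.2334.3
Authorship (.=original, N=cursor N): . . . 1 1 . 1 . . . . 2 2 . 2 3 3 4 . 3
Index 3: author = 1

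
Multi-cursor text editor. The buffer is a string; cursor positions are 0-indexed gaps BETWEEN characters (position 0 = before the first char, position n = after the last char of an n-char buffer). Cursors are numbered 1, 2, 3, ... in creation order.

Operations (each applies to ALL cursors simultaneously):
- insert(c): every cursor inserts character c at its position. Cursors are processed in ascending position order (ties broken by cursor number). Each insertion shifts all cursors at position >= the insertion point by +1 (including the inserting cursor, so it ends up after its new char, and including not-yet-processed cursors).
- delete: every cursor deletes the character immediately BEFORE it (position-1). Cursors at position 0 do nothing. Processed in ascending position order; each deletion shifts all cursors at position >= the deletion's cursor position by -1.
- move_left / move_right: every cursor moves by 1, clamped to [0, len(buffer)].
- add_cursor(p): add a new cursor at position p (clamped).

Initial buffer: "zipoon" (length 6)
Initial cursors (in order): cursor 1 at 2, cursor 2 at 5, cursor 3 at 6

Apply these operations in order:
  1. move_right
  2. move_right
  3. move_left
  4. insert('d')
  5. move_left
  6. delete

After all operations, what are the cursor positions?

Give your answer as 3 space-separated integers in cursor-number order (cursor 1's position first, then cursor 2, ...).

After op 1 (move_right): buffer="zipoon" (len 6), cursors c1@3 c2@6 c3@6, authorship ......
After op 2 (move_right): buffer="zipoon" (len 6), cursors c1@4 c2@6 c3@6, authorship ......
After op 3 (move_left): buffer="zipoon" (len 6), cursors c1@3 c2@5 c3@5, authorship ......
After op 4 (insert('d')): buffer="zipdooddn" (len 9), cursors c1@4 c2@8 c3@8, authorship ...1..23.
After op 5 (move_left): buffer="zipdooddn" (len 9), cursors c1@3 c2@7 c3@7, authorship ...1..23.
After op 6 (delete): buffer="zidodn" (len 6), cursors c1@2 c2@4 c3@4, authorship ..1.3.

Answer: 2 4 4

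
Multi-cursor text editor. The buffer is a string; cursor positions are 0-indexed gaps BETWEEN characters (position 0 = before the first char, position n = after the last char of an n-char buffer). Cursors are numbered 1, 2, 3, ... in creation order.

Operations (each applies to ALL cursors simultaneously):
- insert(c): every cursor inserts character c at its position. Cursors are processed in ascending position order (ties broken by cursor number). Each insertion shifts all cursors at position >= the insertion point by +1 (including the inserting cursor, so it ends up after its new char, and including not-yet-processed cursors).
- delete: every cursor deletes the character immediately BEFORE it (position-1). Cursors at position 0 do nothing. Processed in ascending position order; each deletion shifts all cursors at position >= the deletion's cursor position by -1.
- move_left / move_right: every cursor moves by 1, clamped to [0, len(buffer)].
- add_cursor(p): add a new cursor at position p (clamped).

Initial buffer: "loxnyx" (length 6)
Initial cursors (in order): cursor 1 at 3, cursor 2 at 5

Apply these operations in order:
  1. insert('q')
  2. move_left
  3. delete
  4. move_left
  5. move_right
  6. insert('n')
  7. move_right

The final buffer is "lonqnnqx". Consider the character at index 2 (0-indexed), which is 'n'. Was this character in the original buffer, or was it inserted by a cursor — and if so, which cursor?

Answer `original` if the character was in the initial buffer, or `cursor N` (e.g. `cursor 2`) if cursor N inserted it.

After op 1 (insert('q')): buffer="loxqnyqx" (len 8), cursors c1@4 c2@7, authorship ...1..2.
After op 2 (move_left): buffer="loxqnyqx" (len 8), cursors c1@3 c2@6, authorship ...1..2.
After op 3 (delete): buffer="loqnqx" (len 6), cursors c1@2 c2@4, authorship ..1.2.
After op 4 (move_left): buffer="loqnqx" (len 6), cursors c1@1 c2@3, authorship ..1.2.
After op 5 (move_right): buffer="loqnqx" (len 6), cursors c1@2 c2@4, authorship ..1.2.
After op 6 (insert('n')): buffer="lonqnnqx" (len 8), cursors c1@3 c2@6, authorship ..11.22.
After op 7 (move_right): buffer="lonqnnqx" (len 8), cursors c1@4 c2@7, authorship ..11.22.
Authorship (.=original, N=cursor N): . . 1 1 . 2 2 .
Index 2: author = 1

Answer: cursor 1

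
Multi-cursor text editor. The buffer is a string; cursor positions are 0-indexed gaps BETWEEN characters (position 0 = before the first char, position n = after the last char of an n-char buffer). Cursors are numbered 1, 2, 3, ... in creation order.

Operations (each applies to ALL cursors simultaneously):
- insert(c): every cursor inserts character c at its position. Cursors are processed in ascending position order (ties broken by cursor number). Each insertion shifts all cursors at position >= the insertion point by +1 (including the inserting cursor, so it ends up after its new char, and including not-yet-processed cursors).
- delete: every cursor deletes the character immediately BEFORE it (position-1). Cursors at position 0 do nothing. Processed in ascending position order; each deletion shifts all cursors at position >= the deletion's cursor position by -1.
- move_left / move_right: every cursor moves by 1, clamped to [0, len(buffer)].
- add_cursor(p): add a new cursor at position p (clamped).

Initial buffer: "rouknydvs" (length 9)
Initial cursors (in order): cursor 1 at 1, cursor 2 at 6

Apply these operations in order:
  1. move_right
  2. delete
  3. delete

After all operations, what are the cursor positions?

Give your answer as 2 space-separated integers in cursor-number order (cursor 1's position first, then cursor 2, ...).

Answer: 0 3

Derivation:
After op 1 (move_right): buffer="rouknydvs" (len 9), cursors c1@2 c2@7, authorship .........
After op 2 (delete): buffer="ruknyvs" (len 7), cursors c1@1 c2@5, authorship .......
After op 3 (delete): buffer="uknvs" (len 5), cursors c1@0 c2@3, authorship .....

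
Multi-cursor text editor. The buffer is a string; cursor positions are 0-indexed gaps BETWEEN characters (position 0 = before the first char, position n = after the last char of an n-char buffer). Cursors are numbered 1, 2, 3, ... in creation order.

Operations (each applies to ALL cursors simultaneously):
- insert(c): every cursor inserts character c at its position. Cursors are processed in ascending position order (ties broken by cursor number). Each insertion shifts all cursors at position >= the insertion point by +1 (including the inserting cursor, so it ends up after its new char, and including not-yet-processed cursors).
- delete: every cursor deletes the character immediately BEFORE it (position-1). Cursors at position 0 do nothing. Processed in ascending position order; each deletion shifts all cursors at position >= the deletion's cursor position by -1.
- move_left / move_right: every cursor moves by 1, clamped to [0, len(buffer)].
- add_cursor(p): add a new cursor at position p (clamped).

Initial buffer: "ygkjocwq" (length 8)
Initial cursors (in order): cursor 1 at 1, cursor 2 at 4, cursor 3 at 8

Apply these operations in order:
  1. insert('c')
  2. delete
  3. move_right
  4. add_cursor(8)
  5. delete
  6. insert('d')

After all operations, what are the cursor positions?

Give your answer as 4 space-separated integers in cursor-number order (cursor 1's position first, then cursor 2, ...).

After op 1 (insert('c')): buffer="ycgkjcocwqc" (len 11), cursors c1@2 c2@6 c3@11, authorship .1...2....3
After op 2 (delete): buffer="ygkjocwq" (len 8), cursors c1@1 c2@4 c3@8, authorship ........
After op 3 (move_right): buffer="ygkjocwq" (len 8), cursors c1@2 c2@5 c3@8, authorship ........
After op 4 (add_cursor(8)): buffer="ygkjocwq" (len 8), cursors c1@2 c2@5 c3@8 c4@8, authorship ........
After op 5 (delete): buffer="ykjc" (len 4), cursors c1@1 c2@3 c3@4 c4@4, authorship ....
After op 6 (insert('d')): buffer="ydkjdcdd" (len 8), cursors c1@2 c2@5 c3@8 c4@8, authorship .1..2.34

Answer: 2 5 8 8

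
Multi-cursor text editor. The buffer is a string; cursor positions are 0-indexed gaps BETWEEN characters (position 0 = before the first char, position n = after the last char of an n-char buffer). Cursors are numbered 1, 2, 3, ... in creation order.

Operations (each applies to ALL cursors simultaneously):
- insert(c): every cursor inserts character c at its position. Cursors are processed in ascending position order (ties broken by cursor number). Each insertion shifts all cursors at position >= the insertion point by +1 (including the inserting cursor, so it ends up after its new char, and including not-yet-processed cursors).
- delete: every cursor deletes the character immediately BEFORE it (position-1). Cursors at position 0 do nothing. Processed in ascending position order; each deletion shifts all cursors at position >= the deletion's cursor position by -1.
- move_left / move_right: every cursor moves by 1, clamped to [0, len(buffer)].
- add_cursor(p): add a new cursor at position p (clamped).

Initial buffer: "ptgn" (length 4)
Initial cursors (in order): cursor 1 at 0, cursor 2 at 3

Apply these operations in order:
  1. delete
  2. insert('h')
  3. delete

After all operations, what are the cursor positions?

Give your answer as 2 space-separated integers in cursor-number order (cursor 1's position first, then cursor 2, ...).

Answer: 0 2

Derivation:
After op 1 (delete): buffer="ptn" (len 3), cursors c1@0 c2@2, authorship ...
After op 2 (insert('h')): buffer="hpthn" (len 5), cursors c1@1 c2@4, authorship 1..2.
After op 3 (delete): buffer="ptn" (len 3), cursors c1@0 c2@2, authorship ...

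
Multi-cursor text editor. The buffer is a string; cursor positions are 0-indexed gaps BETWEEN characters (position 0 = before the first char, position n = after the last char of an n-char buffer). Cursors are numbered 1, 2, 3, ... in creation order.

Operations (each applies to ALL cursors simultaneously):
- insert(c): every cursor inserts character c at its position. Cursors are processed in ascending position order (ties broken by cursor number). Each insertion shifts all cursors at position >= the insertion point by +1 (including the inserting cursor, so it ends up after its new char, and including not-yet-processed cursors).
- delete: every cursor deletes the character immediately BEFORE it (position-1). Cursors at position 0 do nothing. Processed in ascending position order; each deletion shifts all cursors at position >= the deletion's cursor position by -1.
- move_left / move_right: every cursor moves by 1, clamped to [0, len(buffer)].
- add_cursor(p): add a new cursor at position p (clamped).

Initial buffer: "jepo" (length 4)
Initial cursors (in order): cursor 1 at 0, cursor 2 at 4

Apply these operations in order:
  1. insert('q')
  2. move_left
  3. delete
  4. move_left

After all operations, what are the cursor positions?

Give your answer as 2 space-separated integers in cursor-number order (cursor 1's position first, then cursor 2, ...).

Answer: 0 3

Derivation:
After op 1 (insert('q')): buffer="qjepoq" (len 6), cursors c1@1 c2@6, authorship 1....2
After op 2 (move_left): buffer="qjepoq" (len 6), cursors c1@0 c2@5, authorship 1....2
After op 3 (delete): buffer="qjepq" (len 5), cursors c1@0 c2@4, authorship 1...2
After op 4 (move_left): buffer="qjepq" (len 5), cursors c1@0 c2@3, authorship 1...2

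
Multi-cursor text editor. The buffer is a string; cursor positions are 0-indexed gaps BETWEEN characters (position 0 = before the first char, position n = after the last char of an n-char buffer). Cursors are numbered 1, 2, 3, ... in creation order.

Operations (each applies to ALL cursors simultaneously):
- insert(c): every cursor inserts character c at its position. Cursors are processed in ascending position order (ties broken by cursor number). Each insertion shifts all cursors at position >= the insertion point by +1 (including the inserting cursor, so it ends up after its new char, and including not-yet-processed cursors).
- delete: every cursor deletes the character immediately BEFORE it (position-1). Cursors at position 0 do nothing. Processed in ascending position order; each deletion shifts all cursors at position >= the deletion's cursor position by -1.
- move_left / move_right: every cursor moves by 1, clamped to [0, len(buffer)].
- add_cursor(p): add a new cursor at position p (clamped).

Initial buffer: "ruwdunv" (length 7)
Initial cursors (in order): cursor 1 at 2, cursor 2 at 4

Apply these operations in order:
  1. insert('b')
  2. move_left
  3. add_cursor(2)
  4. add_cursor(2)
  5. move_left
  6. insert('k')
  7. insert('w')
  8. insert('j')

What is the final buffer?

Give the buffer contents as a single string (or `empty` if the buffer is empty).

After op 1 (insert('b')): buffer="rubwdbunv" (len 9), cursors c1@3 c2@6, authorship ..1..2...
After op 2 (move_left): buffer="rubwdbunv" (len 9), cursors c1@2 c2@5, authorship ..1..2...
After op 3 (add_cursor(2)): buffer="rubwdbunv" (len 9), cursors c1@2 c3@2 c2@5, authorship ..1..2...
After op 4 (add_cursor(2)): buffer="rubwdbunv" (len 9), cursors c1@2 c3@2 c4@2 c2@5, authorship ..1..2...
After op 5 (move_left): buffer="rubwdbunv" (len 9), cursors c1@1 c3@1 c4@1 c2@4, authorship ..1..2...
After op 6 (insert('k')): buffer="rkkkubwkdbunv" (len 13), cursors c1@4 c3@4 c4@4 c2@8, authorship .134.1.2.2...
After op 7 (insert('w')): buffer="rkkkwwwubwkwdbunv" (len 17), cursors c1@7 c3@7 c4@7 c2@12, authorship .134134.1.22.2...
After op 8 (insert('j')): buffer="rkkkwwwjjjubwkwjdbunv" (len 21), cursors c1@10 c3@10 c4@10 c2@16, authorship .134134134.1.222.2...

Answer: rkkkwwwjjjubwkwjdbunv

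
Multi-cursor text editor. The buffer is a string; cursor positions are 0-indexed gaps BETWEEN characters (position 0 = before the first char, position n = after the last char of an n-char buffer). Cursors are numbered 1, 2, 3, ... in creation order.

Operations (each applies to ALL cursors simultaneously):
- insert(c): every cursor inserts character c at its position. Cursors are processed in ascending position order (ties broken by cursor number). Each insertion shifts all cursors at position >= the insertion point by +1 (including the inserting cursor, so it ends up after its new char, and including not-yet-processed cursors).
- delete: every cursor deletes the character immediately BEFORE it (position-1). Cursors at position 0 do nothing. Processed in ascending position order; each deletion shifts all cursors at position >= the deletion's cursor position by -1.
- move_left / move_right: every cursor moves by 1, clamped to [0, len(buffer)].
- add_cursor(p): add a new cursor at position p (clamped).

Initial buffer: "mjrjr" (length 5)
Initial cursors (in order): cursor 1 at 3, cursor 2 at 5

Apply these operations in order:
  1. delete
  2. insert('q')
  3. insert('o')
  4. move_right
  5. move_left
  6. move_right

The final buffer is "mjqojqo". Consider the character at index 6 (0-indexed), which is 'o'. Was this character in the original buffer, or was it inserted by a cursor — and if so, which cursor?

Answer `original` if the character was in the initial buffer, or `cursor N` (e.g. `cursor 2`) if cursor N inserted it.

After op 1 (delete): buffer="mjj" (len 3), cursors c1@2 c2@3, authorship ...
After op 2 (insert('q')): buffer="mjqjq" (len 5), cursors c1@3 c2@5, authorship ..1.2
After op 3 (insert('o')): buffer="mjqojqo" (len 7), cursors c1@4 c2@7, authorship ..11.22
After op 4 (move_right): buffer="mjqojqo" (len 7), cursors c1@5 c2@7, authorship ..11.22
After op 5 (move_left): buffer="mjqojqo" (len 7), cursors c1@4 c2@6, authorship ..11.22
After op 6 (move_right): buffer="mjqojqo" (len 7), cursors c1@5 c2@7, authorship ..11.22
Authorship (.=original, N=cursor N): . . 1 1 . 2 2
Index 6: author = 2

Answer: cursor 2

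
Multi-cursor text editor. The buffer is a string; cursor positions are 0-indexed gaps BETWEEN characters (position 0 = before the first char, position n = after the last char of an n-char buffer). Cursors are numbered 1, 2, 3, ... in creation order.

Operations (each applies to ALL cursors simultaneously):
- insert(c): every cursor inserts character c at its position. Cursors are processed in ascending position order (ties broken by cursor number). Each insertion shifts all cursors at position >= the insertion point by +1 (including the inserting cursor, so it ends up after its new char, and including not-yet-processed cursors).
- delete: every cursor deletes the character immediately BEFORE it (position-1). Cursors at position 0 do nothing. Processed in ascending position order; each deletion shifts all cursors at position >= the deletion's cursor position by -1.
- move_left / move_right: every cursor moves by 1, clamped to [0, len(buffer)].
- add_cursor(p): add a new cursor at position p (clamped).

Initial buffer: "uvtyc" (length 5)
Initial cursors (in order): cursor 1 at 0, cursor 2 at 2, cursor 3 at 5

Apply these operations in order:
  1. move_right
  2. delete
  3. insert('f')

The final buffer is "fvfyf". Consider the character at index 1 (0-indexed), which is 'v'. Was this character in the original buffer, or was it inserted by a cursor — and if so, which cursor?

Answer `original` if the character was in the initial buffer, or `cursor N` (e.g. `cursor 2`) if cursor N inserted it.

After op 1 (move_right): buffer="uvtyc" (len 5), cursors c1@1 c2@3 c3@5, authorship .....
After op 2 (delete): buffer="vy" (len 2), cursors c1@0 c2@1 c3@2, authorship ..
After op 3 (insert('f')): buffer="fvfyf" (len 5), cursors c1@1 c2@3 c3@5, authorship 1.2.3
Authorship (.=original, N=cursor N): 1 . 2 . 3
Index 1: author = original

Answer: original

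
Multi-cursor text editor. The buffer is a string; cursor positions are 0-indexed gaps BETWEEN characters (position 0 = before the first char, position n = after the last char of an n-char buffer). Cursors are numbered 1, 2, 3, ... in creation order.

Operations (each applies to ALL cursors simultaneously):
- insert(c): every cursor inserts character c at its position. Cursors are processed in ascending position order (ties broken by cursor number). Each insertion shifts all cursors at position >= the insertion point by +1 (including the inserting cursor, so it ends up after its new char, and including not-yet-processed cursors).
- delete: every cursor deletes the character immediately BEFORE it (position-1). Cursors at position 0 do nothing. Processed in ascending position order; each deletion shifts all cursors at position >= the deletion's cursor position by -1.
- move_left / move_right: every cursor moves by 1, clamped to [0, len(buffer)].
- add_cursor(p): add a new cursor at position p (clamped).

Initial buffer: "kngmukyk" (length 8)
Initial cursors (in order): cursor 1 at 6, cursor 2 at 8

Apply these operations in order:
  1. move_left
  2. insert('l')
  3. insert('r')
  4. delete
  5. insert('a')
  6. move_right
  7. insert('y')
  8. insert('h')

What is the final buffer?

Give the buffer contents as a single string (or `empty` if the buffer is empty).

After op 1 (move_left): buffer="kngmukyk" (len 8), cursors c1@5 c2@7, authorship ........
After op 2 (insert('l')): buffer="kngmulkylk" (len 10), cursors c1@6 c2@9, authorship .....1..2.
After op 3 (insert('r')): buffer="kngmulrkylrk" (len 12), cursors c1@7 c2@11, authorship .....11..22.
After op 4 (delete): buffer="kngmulkylk" (len 10), cursors c1@6 c2@9, authorship .....1..2.
After op 5 (insert('a')): buffer="kngmulakylak" (len 12), cursors c1@7 c2@11, authorship .....11..22.
After op 6 (move_right): buffer="kngmulakylak" (len 12), cursors c1@8 c2@12, authorship .....11..22.
After op 7 (insert('y')): buffer="kngmulakyylaky" (len 14), cursors c1@9 c2@14, authorship .....11.1.22.2
After op 8 (insert('h')): buffer="kngmulakyhylakyh" (len 16), cursors c1@10 c2@16, authorship .....11.11.22.22

Answer: kngmulakyhylakyh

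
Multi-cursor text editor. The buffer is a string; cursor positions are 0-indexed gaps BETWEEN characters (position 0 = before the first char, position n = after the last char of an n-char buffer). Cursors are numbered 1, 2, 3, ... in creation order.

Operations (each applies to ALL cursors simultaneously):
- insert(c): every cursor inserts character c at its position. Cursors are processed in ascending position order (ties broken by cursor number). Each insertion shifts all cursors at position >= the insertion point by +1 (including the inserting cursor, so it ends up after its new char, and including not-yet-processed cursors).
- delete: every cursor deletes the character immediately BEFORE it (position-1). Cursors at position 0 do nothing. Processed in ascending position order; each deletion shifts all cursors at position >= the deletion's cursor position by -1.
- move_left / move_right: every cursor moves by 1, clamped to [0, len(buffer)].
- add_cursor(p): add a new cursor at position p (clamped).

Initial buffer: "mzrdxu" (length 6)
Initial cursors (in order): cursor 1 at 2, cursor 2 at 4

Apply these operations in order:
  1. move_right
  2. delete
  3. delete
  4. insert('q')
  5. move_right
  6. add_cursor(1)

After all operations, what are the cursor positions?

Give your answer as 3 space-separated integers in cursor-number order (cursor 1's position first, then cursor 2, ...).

After op 1 (move_right): buffer="mzrdxu" (len 6), cursors c1@3 c2@5, authorship ......
After op 2 (delete): buffer="mzdu" (len 4), cursors c1@2 c2@3, authorship ....
After op 3 (delete): buffer="mu" (len 2), cursors c1@1 c2@1, authorship ..
After op 4 (insert('q')): buffer="mqqu" (len 4), cursors c1@3 c2@3, authorship .12.
After op 5 (move_right): buffer="mqqu" (len 4), cursors c1@4 c2@4, authorship .12.
After op 6 (add_cursor(1)): buffer="mqqu" (len 4), cursors c3@1 c1@4 c2@4, authorship .12.

Answer: 4 4 1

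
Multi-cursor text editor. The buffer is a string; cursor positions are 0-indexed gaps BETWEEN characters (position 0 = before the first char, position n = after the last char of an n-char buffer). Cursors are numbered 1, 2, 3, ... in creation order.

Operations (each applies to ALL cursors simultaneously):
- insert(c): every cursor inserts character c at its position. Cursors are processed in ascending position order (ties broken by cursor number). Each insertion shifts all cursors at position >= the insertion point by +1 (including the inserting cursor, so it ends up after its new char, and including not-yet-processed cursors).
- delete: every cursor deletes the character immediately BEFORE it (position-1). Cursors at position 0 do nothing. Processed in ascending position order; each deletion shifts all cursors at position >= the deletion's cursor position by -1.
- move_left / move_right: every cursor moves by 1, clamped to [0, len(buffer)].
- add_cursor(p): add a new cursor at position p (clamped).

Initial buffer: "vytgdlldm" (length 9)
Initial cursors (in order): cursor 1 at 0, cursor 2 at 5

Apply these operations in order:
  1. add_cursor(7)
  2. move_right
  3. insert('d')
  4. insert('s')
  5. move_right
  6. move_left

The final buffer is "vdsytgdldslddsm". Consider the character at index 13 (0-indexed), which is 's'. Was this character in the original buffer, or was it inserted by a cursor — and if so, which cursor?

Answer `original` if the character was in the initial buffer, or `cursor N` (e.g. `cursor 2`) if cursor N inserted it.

After op 1 (add_cursor(7)): buffer="vytgdlldm" (len 9), cursors c1@0 c2@5 c3@7, authorship .........
After op 2 (move_right): buffer="vytgdlldm" (len 9), cursors c1@1 c2@6 c3@8, authorship .........
After op 3 (insert('d')): buffer="vdytgdldlddm" (len 12), cursors c1@2 c2@8 c3@11, authorship .1.....2..3.
After op 4 (insert('s')): buffer="vdsytgdldslddsm" (len 15), cursors c1@3 c2@10 c3@14, authorship .11.....22..33.
After op 5 (move_right): buffer="vdsytgdldslddsm" (len 15), cursors c1@4 c2@11 c3@15, authorship .11.....22..33.
After op 6 (move_left): buffer="vdsytgdldslddsm" (len 15), cursors c1@3 c2@10 c3@14, authorship .11.....22..33.
Authorship (.=original, N=cursor N): . 1 1 . . . . . 2 2 . . 3 3 .
Index 13: author = 3

Answer: cursor 3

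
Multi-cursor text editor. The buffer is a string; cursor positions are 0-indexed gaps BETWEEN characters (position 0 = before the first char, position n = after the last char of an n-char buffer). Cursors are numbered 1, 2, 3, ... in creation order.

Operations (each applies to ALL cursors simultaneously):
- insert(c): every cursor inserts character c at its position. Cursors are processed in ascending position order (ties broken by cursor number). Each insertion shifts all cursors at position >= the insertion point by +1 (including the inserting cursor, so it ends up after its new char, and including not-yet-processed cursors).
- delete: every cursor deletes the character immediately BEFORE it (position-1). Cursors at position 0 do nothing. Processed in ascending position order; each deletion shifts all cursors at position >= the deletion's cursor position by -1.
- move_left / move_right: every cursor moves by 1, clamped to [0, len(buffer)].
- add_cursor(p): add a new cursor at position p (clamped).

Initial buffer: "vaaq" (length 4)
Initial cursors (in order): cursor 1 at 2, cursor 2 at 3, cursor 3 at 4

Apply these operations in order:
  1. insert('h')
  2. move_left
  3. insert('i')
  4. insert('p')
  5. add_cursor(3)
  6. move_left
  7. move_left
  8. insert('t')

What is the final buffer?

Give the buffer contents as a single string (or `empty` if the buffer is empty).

Answer: vtatiphatiphqtiph

Derivation:
After op 1 (insert('h')): buffer="vahahqh" (len 7), cursors c1@3 c2@5 c3@7, authorship ..1.2.3
After op 2 (move_left): buffer="vahahqh" (len 7), cursors c1@2 c2@4 c3@6, authorship ..1.2.3
After op 3 (insert('i')): buffer="vaihaihqih" (len 10), cursors c1@3 c2@6 c3@9, authorship ..11.22.33
After op 4 (insert('p')): buffer="vaiphaiphqiph" (len 13), cursors c1@4 c2@8 c3@12, authorship ..111.222.333
After op 5 (add_cursor(3)): buffer="vaiphaiphqiph" (len 13), cursors c4@3 c1@4 c2@8 c3@12, authorship ..111.222.333
After op 6 (move_left): buffer="vaiphaiphqiph" (len 13), cursors c4@2 c1@3 c2@7 c3@11, authorship ..111.222.333
After op 7 (move_left): buffer="vaiphaiphqiph" (len 13), cursors c4@1 c1@2 c2@6 c3@10, authorship ..111.222.333
After op 8 (insert('t')): buffer="vtatiphatiphqtiph" (len 17), cursors c4@2 c1@4 c2@9 c3@14, authorship .4.1111.2222.3333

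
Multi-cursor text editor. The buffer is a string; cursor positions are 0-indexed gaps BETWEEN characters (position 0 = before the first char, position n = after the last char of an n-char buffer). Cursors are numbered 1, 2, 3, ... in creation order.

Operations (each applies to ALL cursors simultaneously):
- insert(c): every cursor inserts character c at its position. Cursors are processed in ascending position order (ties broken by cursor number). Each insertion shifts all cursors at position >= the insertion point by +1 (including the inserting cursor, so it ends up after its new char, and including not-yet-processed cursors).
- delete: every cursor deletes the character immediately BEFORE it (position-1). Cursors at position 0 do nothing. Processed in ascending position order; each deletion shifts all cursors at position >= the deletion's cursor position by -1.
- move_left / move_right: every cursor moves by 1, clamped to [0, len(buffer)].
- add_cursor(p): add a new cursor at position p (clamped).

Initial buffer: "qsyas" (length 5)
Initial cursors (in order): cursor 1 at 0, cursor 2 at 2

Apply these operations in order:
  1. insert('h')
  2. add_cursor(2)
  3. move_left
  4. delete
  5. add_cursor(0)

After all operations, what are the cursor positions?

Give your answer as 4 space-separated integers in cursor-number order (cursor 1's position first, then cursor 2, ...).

After op 1 (insert('h')): buffer="hqshyas" (len 7), cursors c1@1 c2@4, authorship 1..2...
After op 2 (add_cursor(2)): buffer="hqshyas" (len 7), cursors c1@1 c3@2 c2@4, authorship 1..2...
After op 3 (move_left): buffer="hqshyas" (len 7), cursors c1@0 c3@1 c2@3, authorship 1..2...
After op 4 (delete): buffer="qhyas" (len 5), cursors c1@0 c3@0 c2@1, authorship .2...
After op 5 (add_cursor(0)): buffer="qhyas" (len 5), cursors c1@0 c3@0 c4@0 c2@1, authorship .2...

Answer: 0 1 0 0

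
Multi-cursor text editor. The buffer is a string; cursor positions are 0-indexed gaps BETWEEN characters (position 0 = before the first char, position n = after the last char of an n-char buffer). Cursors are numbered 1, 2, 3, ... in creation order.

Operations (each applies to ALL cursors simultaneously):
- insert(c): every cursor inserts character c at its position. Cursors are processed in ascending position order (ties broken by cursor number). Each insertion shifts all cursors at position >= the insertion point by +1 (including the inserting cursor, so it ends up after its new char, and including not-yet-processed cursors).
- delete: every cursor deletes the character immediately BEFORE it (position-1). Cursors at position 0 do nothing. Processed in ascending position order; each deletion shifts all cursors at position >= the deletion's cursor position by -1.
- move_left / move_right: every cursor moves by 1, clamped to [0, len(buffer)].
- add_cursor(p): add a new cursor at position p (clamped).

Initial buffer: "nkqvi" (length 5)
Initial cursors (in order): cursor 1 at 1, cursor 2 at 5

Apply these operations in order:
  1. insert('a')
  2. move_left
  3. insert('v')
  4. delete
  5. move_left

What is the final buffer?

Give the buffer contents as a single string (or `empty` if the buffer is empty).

After op 1 (insert('a')): buffer="nakqvia" (len 7), cursors c1@2 c2@7, authorship .1....2
After op 2 (move_left): buffer="nakqvia" (len 7), cursors c1@1 c2@6, authorship .1....2
After op 3 (insert('v')): buffer="nvakqviva" (len 9), cursors c1@2 c2@8, authorship .11....22
After op 4 (delete): buffer="nakqvia" (len 7), cursors c1@1 c2@6, authorship .1....2
After op 5 (move_left): buffer="nakqvia" (len 7), cursors c1@0 c2@5, authorship .1....2

Answer: nakqvia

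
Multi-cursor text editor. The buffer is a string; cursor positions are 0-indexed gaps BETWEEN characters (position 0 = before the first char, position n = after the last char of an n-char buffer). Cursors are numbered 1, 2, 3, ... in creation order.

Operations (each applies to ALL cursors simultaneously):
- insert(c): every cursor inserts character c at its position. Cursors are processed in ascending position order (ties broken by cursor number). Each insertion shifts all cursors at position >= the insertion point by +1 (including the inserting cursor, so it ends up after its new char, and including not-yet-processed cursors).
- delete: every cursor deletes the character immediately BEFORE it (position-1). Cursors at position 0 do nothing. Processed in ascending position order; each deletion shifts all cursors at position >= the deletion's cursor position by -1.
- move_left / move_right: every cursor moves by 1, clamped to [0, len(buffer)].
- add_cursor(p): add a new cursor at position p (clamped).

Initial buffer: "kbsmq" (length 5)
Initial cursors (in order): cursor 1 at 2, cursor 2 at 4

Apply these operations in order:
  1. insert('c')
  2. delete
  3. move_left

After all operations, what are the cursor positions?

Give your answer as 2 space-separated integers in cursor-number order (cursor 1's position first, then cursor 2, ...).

After op 1 (insert('c')): buffer="kbcsmcq" (len 7), cursors c1@3 c2@6, authorship ..1..2.
After op 2 (delete): buffer="kbsmq" (len 5), cursors c1@2 c2@4, authorship .....
After op 3 (move_left): buffer="kbsmq" (len 5), cursors c1@1 c2@3, authorship .....

Answer: 1 3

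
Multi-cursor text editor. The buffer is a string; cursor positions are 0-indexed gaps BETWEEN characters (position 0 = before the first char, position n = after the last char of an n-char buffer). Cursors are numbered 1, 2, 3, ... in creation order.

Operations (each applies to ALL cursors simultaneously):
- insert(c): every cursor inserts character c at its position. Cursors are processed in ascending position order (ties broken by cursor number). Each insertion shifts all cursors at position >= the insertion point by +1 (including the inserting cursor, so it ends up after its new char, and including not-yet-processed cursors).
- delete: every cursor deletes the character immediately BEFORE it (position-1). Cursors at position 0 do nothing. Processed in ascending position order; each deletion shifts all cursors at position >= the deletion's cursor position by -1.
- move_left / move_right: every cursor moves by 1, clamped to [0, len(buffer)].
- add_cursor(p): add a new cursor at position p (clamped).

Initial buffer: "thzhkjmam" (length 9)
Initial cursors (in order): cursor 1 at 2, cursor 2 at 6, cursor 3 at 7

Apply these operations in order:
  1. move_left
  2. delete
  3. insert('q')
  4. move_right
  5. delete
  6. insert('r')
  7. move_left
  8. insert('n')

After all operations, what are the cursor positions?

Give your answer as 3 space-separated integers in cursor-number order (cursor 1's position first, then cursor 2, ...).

After op 1 (move_left): buffer="thzhkjmam" (len 9), cursors c1@1 c2@5 c3@6, authorship .........
After op 2 (delete): buffer="hzhmam" (len 6), cursors c1@0 c2@3 c3@3, authorship ......
After op 3 (insert('q')): buffer="qhzhqqmam" (len 9), cursors c1@1 c2@6 c3@6, authorship 1...23...
After op 4 (move_right): buffer="qhzhqqmam" (len 9), cursors c1@2 c2@7 c3@7, authorship 1...23...
After op 5 (delete): buffer="qzhqam" (len 6), cursors c1@1 c2@4 c3@4, authorship 1..2..
After op 6 (insert('r')): buffer="qrzhqrram" (len 9), cursors c1@2 c2@7 c3@7, authorship 11..223..
After op 7 (move_left): buffer="qrzhqrram" (len 9), cursors c1@1 c2@6 c3@6, authorship 11..223..
After op 8 (insert('n')): buffer="qnrzhqrnnram" (len 12), cursors c1@2 c2@9 c3@9, authorship 111..22233..

Answer: 2 9 9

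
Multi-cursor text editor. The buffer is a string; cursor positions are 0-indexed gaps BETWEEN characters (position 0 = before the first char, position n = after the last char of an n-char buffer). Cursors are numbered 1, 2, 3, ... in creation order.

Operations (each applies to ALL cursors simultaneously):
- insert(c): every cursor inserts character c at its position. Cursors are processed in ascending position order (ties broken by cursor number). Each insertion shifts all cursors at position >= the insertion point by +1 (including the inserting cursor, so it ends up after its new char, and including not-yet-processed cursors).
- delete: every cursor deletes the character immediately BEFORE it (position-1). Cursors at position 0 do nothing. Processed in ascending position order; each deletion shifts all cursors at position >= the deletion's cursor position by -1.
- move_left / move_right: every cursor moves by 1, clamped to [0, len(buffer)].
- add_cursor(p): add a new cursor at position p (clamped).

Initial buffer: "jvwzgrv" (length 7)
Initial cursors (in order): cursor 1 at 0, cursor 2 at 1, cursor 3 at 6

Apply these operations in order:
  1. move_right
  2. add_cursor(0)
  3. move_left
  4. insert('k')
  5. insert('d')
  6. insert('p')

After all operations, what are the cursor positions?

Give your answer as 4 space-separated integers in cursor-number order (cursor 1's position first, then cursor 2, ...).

Answer: 6 10 18 6

Derivation:
After op 1 (move_right): buffer="jvwzgrv" (len 7), cursors c1@1 c2@2 c3@7, authorship .......
After op 2 (add_cursor(0)): buffer="jvwzgrv" (len 7), cursors c4@0 c1@1 c2@2 c3@7, authorship .......
After op 3 (move_left): buffer="jvwzgrv" (len 7), cursors c1@0 c4@0 c2@1 c3@6, authorship .......
After op 4 (insert('k')): buffer="kkjkvwzgrkv" (len 11), cursors c1@2 c4@2 c2@4 c3@10, authorship 14.2.....3.
After op 5 (insert('d')): buffer="kkddjkdvwzgrkdv" (len 15), cursors c1@4 c4@4 c2@7 c3@14, authorship 1414.22.....33.
After op 6 (insert('p')): buffer="kkddppjkdpvwzgrkdpv" (len 19), cursors c1@6 c4@6 c2@10 c3@18, authorship 141414.222.....333.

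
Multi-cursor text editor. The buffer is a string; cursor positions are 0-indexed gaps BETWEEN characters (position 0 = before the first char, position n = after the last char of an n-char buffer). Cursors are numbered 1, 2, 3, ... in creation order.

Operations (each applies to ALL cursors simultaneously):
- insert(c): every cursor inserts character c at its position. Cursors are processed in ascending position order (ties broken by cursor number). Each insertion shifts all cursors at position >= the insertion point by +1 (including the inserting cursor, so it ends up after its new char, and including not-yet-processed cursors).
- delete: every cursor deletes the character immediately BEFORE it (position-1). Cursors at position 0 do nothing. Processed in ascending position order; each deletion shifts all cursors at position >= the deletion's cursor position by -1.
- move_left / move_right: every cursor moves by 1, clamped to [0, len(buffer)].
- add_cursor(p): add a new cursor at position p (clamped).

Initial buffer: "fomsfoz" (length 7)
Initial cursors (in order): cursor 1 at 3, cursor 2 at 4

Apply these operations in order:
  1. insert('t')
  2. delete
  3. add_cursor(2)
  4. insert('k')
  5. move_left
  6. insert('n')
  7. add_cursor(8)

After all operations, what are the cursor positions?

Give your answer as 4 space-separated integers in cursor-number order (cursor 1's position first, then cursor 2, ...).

Answer: 6 9 3 8

Derivation:
After op 1 (insert('t')): buffer="fomtstfoz" (len 9), cursors c1@4 c2@6, authorship ...1.2...
After op 2 (delete): buffer="fomsfoz" (len 7), cursors c1@3 c2@4, authorship .......
After op 3 (add_cursor(2)): buffer="fomsfoz" (len 7), cursors c3@2 c1@3 c2@4, authorship .......
After op 4 (insert('k')): buffer="fokmkskfoz" (len 10), cursors c3@3 c1@5 c2@7, authorship ..3.1.2...
After op 5 (move_left): buffer="fokmkskfoz" (len 10), cursors c3@2 c1@4 c2@6, authorship ..3.1.2...
After op 6 (insert('n')): buffer="fonkmnksnkfoz" (len 13), cursors c3@3 c1@6 c2@9, authorship ..33.11.22...
After op 7 (add_cursor(8)): buffer="fonkmnksnkfoz" (len 13), cursors c3@3 c1@6 c4@8 c2@9, authorship ..33.11.22...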